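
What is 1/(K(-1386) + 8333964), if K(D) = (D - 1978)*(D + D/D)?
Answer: 1/12993104 ≈ 7.6964e-8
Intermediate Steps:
K(D) = (1 + D)*(-1978 + D) (K(D) = (-1978 + D)*(D + 1) = (-1978 + D)*(1 + D) = (1 + D)*(-1978 + D))
1/(K(-1386) + 8333964) = 1/((-1978 + (-1386)² - 1977*(-1386)) + 8333964) = 1/((-1978 + 1920996 + 2740122) + 8333964) = 1/(4659140 + 8333964) = 1/12993104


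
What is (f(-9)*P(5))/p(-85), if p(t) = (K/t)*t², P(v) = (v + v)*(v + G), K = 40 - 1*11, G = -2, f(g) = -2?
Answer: 12/493 ≈ 0.024341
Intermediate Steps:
K = 29 (K = 40 - 11 = 29)
P(v) = 2*v*(-2 + v) (P(v) = (v + v)*(v - 2) = (2*v)*(-2 + v) = 2*v*(-2 + v))
p(t) = 29*t (p(t) = (29/t)*t² = 29*t)
(f(-9)*P(5))/p(-85) = (-4*5*(-2 + 5))/((29*(-85))) = -4*5*3/(-2465) = -2*30*(-1/2465) = -60*(-1/2465) = 12/493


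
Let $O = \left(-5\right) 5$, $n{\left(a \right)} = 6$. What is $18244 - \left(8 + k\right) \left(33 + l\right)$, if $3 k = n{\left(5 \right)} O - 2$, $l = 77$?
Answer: $\frac{68812}{3} \approx 22937.0$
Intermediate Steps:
$O = -25$
$k = - \frac{152}{3}$ ($k = \frac{6 \left(-25\right) - 2}{3} = \frac{-150 - 2}{3} = \frac{1}{3} \left(-152\right) = - \frac{152}{3} \approx -50.667$)
$18244 - \left(8 + k\right) \left(33 + l\right) = 18244 - \left(8 - \frac{152}{3}\right) \left(33 + 77\right) = 18244 - \left(- \frac{128}{3}\right) 110 = 18244 - - \frac{14080}{3} = 18244 + \frac{14080}{3} = \frac{68812}{3}$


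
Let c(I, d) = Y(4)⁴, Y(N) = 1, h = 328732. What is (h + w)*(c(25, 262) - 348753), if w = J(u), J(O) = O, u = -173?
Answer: -114585608368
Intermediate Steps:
c(I, d) = 1 (c(I, d) = 1⁴ = 1)
w = -173
(h + w)*(c(25, 262) - 348753) = (328732 - 173)*(1 - 348753) = 328559*(-348752) = -114585608368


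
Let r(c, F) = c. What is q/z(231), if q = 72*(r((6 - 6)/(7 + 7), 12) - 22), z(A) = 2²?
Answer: -396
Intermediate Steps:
z(A) = 4
q = -1584 (q = 72*((6 - 6)/(7 + 7) - 22) = 72*(0/14 - 22) = 72*(0*(1/14) - 22) = 72*(0 - 22) = 72*(-22) = -1584)
q/z(231) = -1584/4 = -1584*¼ = -396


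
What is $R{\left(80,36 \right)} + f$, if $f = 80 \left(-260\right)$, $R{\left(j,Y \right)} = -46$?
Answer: $-20846$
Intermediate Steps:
$f = -20800$
$R{\left(80,36 \right)} + f = -46 - 20800 = -20846$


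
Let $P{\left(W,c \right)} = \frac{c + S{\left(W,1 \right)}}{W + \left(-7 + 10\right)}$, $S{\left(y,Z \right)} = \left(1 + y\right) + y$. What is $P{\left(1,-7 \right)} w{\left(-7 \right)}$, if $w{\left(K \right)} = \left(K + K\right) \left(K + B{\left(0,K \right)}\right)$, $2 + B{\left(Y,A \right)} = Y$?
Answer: $-126$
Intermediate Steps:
$B{\left(Y,A \right)} = -2 + Y$
$S{\left(y,Z \right)} = 1 + 2 y$
$P{\left(W,c \right)} = \frac{1 + c + 2 W}{3 + W}$ ($P{\left(W,c \right)} = \frac{c + \left(1 + 2 W\right)}{W + \left(-7 + 10\right)} = \frac{1 + c + 2 W}{W + 3} = \frac{1 + c + 2 W}{3 + W}$)
$w{\left(K \right)} = 2 K \left(-2 + K\right)$ ($w{\left(K \right)} = \left(K + K\right) \left(K + \left(-2 + 0\right)\right) = 2 K \left(K - 2\right) = 2 K \left(-2 + K\right)$)
$P{\left(1,-7 \right)} w{\left(-7 \right)} = \frac{1 - 7 + 2 \cdot 1}{3 + 1} \cdot 2 \left(-7\right) \left(-2 - 7\right) = \frac{1 - 7 + 2}{4} \cdot 2 \left(-7\right) \left(-9\right) = \frac{1}{4} \left(-4\right) 126 = \left(-1\right) 126 = -126$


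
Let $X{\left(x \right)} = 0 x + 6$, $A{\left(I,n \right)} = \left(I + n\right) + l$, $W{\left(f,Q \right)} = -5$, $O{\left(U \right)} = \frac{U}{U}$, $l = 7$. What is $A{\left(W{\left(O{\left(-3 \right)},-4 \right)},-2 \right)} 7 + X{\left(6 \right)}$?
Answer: $6$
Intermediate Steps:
$O{\left(U \right)} = 1$
$A{\left(I,n \right)} = 7 + I + n$ ($A{\left(I,n \right)} = \left(I + n\right) + 7 = 7 + I + n$)
$X{\left(x \right)} = 6$ ($X{\left(x \right)} = 0 + 6 = 6$)
$A{\left(W{\left(O{\left(-3 \right)},-4 \right)},-2 \right)} 7 + X{\left(6 \right)} = \left(7 - 5 - 2\right) 7 + 6 = 0 \cdot 7 + 6 = 0 + 6 = 6$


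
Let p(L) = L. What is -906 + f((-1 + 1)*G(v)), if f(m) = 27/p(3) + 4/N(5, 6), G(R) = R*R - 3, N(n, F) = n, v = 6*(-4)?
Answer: -4481/5 ≈ -896.20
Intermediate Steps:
v = -24
G(R) = -3 + R**2 (G(R) = R**2 - 3 = -3 + R**2)
f(m) = 49/5 (f(m) = 27/3 + 4/5 = 27*(1/3) + 4*(1/5) = 9 + 4/5 = 49/5)
-906 + f((-1 + 1)*G(v)) = -906 + 49/5 = -4481/5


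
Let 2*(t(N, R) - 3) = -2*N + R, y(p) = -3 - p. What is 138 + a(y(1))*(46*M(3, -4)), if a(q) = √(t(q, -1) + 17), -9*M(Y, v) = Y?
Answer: 138 - 23*√94/3 ≈ 63.669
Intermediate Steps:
M(Y, v) = -Y/9
t(N, R) = 3 + R/2 - N (t(N, R) = 3 + (-2*N + R)/2 = 3 + (R - 2*N)/2 = 3 + (R/2 - N) = 3 + R/2 - N)
a(q) = √(39/2 - q) (a(q) = √((3 + (½)*(-1) - q) + 17) = √((3 - ½ - q) + 17) = √((5/2 - q) + 17) = √(39/2 - q))
138 + a(y(1))*(46*M(3, -4)) = 138 + (√(78 - 4*(-3 - 1*1))/2)*(46*(-⅑*3)) = 138 + (√(78 - 4*(-3 - 1))/2)*(46*(-⅓)) = 138 + (√(78 - 4*(-4))/2)*(-46/3) = 138 + (√(78 + 16)/2)*(-46/3) = 138 + (√94/2)*(-46/3) = 138 - 23*√94/3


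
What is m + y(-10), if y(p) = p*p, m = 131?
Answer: 231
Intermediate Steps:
y(p) = p²
m + y(-10) = 131 + (-10)² = 131 + 100 = 231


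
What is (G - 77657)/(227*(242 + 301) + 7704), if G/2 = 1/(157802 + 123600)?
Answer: -10926417556/18426906465 ≈ -0.59296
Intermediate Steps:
G = 1/140701 (G = 2/(157802 + 123600) = 2/281402 = 2*(1/281402) = 1/140701 ≈ 7.1073e-6)
(G - 77657)/(227*(242 + 301) + 7704) = (1/140701 - 77657)/(227*(242 + 301) + 7704) = -10926417556/(140701*(227*543 + 7704)) = -10926417556/(140701*(123261 + 7704)) = -10926417556/140701/130965 = -10926417556/140701*1/130965 = -10926417556/18426906465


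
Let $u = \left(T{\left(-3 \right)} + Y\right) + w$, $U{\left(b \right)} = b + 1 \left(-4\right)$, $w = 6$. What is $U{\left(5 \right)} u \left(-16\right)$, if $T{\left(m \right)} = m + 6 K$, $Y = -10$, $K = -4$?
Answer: $496$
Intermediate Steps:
$T{\left(m \right)} = -24 + m$ ($T{\left(m \right)} = m + 6 \left(-4\right) = m - 24 = -24 + m$)
$U{\left(b \right)} = -4 + b$ ($U{\left(b \right)} = b - 4 = -4 + b$)
$u = -31$ ($u = \left(\left(-24 - 3\right) - 10\right) + 6 = \left(-27 - 10\right) + 6 = -37 + 6 = -31$)
$U{\left(5 \right)} u \left(-16\right) = \left(-4 + 5\right) \left(-31\right) \left(-16\right) = 1 \left(-31\right) \left(-16\right) = \left(-31\right) \left(-16\right) = 496$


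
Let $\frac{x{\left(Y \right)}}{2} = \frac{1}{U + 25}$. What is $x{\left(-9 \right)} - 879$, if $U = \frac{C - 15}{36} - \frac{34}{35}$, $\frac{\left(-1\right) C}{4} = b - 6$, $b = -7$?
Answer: $- \frac{27748389}{31571} \approx -878.92$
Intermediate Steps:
$C = 52$ ($C = - 4 \left(-7 - 6\right) = \left(-4\right) \left(-13\right) = 52$)
$U = \frac{71}{1260}$ ($U = \frac{52 - 15}{36} - \frac{34}{35} = 37 \cdot \frac{1}{36} - \frac{34}{35} = \frac{37}{36} - \frac{34}{35} = \frac{71}{1260} \approx 0.056349$)
$x{\left(Y \right)} = \frac{2520}{31571}$ ($x{\left(Y \right)} = \frac{2}{\frac{71}{1260} + 25} = \frac{2}{\frac{31571}{1260}} = 2 \cdot \frac{1260}{31571} = \frac{2520}{31571}$)
$x{\left(-9 \right)} - 879 = \frac{2520}{31571} - 879 = - \frac{27748389}{31571}$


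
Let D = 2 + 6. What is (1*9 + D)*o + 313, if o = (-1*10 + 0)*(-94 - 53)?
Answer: 25303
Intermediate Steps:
D = 8
o = 1470 (o = (-10 + 0)*(-147) = -10*(-147) = 1470)
(1*9 + D)*o + 313 = (1*9 + 8)*1470 + 313 = (9 + 8)*1470 + 313 = 17*1470 + 313 = 24990 + 313 = 25303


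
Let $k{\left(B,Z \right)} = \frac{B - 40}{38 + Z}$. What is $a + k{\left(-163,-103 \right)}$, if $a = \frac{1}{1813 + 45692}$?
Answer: $\frac{1928716}{617565} \approx 3.1231$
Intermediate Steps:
$a = \frac{1}{47505} \approx 2.105 \cdot 10^{-5}$
$k{\left(B,Z \right)} = \frac{-40 + B}{38 + Z}$
$a + k{\left(-163,-103 \right)} = \frac{1}{47505} + \frac{-40 - 163}{38 - 103} = \frac{1}{47505} + \frac{1}{-65} \left(-203\right) = \frac{1}{47505} - - \frac{203}{65} = \frac{1}{47505} + \frac{203}{65} = \frac{1928716}{617565}$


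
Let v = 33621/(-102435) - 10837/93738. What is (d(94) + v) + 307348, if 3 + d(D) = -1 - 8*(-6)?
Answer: 983863238650789/3200684010 ≈ 3.0739e+5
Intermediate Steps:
d(D) = 44 (d(D) = -3 + (-1 - 8*(-6)) = -3 + (-1 + 48) = -3 + 47 = 44)
v = -1420551131/3200684010 (v = 33621*(-1/102435) - 10837*1/93738 = -11207/34145 - 10837/93738 = -1420551131/3200684010 ≈ -0.44383)
(d(94) + v) + 307348 = (44 - 1420551131/3200684010) + 307348 = 139409545309/3200684010 + 307348 = 983863238650789/3200684010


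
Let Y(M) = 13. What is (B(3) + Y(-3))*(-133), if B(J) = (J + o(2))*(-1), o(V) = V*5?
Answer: 0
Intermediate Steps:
o(V) = 5*V
B(J) = -10 - J (B(J) = (J + 5*2)*(-1) = (J + 10)*(-1) = (10 + J)*(-1) = -10 - J)
(B(3) + Y(-3))*(-133) = ((-10 - 1*3) + 13)*(-133) = ((-10 - 3) + 13)*(-133) = (-13 + 13)*(-133) = 0*(-133) = 0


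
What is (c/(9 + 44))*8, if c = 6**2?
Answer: 288/53 ≈ 5.4340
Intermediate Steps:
c = 36
(c/(9 + 44))*8 = (36/(9 + 44))*8 = (36/53)*8 = 288/53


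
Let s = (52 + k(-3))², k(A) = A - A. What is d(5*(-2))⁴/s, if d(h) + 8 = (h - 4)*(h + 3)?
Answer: 4100625/169 ≈ 24264.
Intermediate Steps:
d(h) = -8 + (-4 + h)*(3 + h) (d(h) = -8 + (h - 4)*(h + 3) = -8 + (-4 + h)*(3 + h))
k(A) = 0
s = 2704 (s = (52 + 0)² = 52² = 2704)
d(5*(-2))⁴/s = (-20 + (5*(-2))² - 5*(-2))⁴/2704 = (-20 + (-10)² - 1*(-10))⁴*(1/2704) = (-20 + 100 + 10)⁴*(1/2704) = 90⁴*(1/2704) = 65610000*(1/2704) = 4100625/169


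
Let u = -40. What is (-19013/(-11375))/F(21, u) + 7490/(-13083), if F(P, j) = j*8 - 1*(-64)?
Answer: -450196471/777504000 ≈ -0.57903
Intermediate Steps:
F(P, j) = 64 + 8*j (F(P, j) = 8*j + 64 = 64 + 8*j)
(-19013/(-11375))/F(21, u) + 7490/(-13083) = (-19013/(-11375))/(64 + 8*(-40)) + 7490/(-13083) = (-19013*(-1/11375))/(64 - 320) + 7490*(-1/13083) = (19013/11375)/(-256) - 1070/1869 = (19013/11375)*(-1/256) - 1070/1869 = -19013/2912000 - 1070/1869 = -450196471/777504000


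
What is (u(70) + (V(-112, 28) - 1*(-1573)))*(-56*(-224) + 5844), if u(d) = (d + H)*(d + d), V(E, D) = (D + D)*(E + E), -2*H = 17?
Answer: -43414068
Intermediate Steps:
H = -17/2 (H = -½*17 = -17/2 ≈ -8.5000)
V(E, D) = 4*D*E (V(E, D) = (2*D)*(2*E) = 4*D*E)
u(d) = 2*d*(-17/2 + d) (u(d) = (d - 17/2)*(d + d) = (-17/2 + d)*(2*d) = 2*d*(-17/2 + d))
(u(70) + (V(-112, 28) - 1*(-1573)))*(-56*(-224) + 5844) = (70*(-17 + 2*70) + (4*28*(-112) - 1*(-1573)))*(-56*(-224) + 5844) = (70*(-17 + 140) + (-12544 + 1573))*(12544 + 5844) = (70*123 - 10971)*18388 = (8610 - 10971)*18388 = -2361*18388 = -43414068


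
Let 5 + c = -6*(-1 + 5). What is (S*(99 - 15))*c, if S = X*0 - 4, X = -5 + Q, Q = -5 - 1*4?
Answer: 9744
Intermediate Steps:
Q = -9 (Q = -5 - 4 = -9)
X = -14 (X = -5 - 9 = -14)
c = -29 (c = -5 - 6*(-1 + 5) = -5 - 6*4 = -5 - 24 = -29)
S = -4 (S = -14*0 - 4 = 0 - 4 = -4)
(S*(99 - 15))*c = -4*(99 - 15)*(-29) = -4*84*(-29) = -336*(-29) = 9744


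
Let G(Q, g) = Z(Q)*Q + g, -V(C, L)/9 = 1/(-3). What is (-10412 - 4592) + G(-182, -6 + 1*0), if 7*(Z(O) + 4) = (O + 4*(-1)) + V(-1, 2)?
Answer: -9524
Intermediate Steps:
V(C, L) = 3 (V(C, L) = -9/(-3) = -9*(-1/3) = 3)
Z(O) = -29/7 + O/7 (Z(O) = -4 + ((O + 4*(-1)) + 3)/7 = -4 + ((O - 4) + 3)/7 = -4 + ((-4 + O) + 3)/7 = -4 + (-1 + O)/7 = -4 + (-1/7 + O/7) = -29/7 + O/7)
G(Q, g) = g + Q*(-29/7 + Q/7) (G(Q, g) = (-29/7 + Q/7)*Q + g = Q*(-29/7 + Q/7) + g = g + Q*(-29/7 + Q/7))
(-10412 - 4592) + G(-182, -6 + 1*0) = (-10412 - 4592) + ((-6 + 1*0) + (1/7)*(-182)*(-29 - 182)) = -15004 + ((-6 + 0) + (1/7)*(-182)*(-211)) = -15004 + (-6 + 5486) = -15004 + 5480 = -9524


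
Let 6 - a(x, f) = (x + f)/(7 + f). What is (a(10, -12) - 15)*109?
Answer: -5123/5 ≈ -1024.6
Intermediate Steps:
a(x, f) = 6 - (f + x)/(7 + f) (a(x, f) = 6 - (x + f)/(7 + f) = 6 - (f + x)/(7 + f))
(a(10, -12) - 15)*109 = ((42 - 1*10 + 5*(-12))/(7 - 12) - 15)*109 = ((42 - 10 - 60)/(-5) - 15)*109 = (-⅕*(-28) - 15)*109 = (28/5 - 15)*109 = -47/5*109 = -5123/5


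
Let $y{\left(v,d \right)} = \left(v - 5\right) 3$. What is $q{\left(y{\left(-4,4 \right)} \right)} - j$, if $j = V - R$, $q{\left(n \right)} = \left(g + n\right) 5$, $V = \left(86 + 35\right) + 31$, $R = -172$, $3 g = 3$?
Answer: $-454$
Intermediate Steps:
$g = 1$ ($g = \frac{1}{3} \cdot 3 = 1$)
$V = 152$ ($V = 121 + 31 = 152$)
$y{\left(v,d \right)} = -15 + 3 v$ ($y{\left(v,d \right)} = \left(-5 + v\right) 3 = -15 + 3 v$)
$q{\left(n \right)} = 5 + 5 n$ ($q{\left(n \right)} = \left(1 + n\right) 5 = 5 + 5 n$)
$j = 324$ ($j = 152 - -172 = 152 + 172 = 324$)
$q{\left(y{\left(-4,4 \right)} \right)} - j = \left(5 + 5 \left(-15 + 3 \left(-4\right)\right)\right) - 324 = \left(5 + 5 \left(-15 - 12\right)\right) - 324 = \left(5 + 5 \left(-27\right)\right) - 324 = \left(5 - 135\right) - 324 = -130 - 324 = -454$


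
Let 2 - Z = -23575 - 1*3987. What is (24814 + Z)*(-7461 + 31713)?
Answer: 1270271256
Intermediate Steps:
Z = 27564 (Z = 2 - (-23575 - 1*3987) = 2 - (-23575 - 3987) = 2 - 1*(-27562) = 2 + 27562 = 27564)
(24814 + Z)*(-7461 + 31713) = (24814 + 27564)*(-7461 + 31713) = 52378*24252 = 1270271256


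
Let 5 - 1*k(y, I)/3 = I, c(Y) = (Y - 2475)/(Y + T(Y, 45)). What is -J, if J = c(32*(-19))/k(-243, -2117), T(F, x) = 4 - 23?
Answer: -3083/3991482 ≈ -0.00077240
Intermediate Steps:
T(F, x) = -19
c(Y) = (-2475 + Y)/(-19 + Y) (c(Y) = (Y - 2475)/(Y - 19) = (-2475 + Y)/(-19 + Y))
k(y, I) = 15 - 3*I
J = 3083/3991482 (J = ((-2475 + 32*(-19))/(-19 + 32*(-19)))/(15 - 3*(-2117)) = ((-2475 - 608)/(-19 - 608))/(15 + 6351) = (-3083/(-627))/6366 = -1/627*(-3083)*(1/6366) = (3083/627)*(1/6366) = 3083/3991482 ≈ 0.00077240)
-J = -1*3083/3991482 = -3083/3991482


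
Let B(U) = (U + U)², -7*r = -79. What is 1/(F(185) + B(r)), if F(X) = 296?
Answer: 49/39468 ≈ 0.0012415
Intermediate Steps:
r = 79/7 (r = -⅐*(-79) = 79/7 ≈ 11.286)
B(U) = 4*U² (B(U) = (2*U)² = 4*U²)
1/(F(185) + B(r)) = 1/(296 + 4*(79/7)²) = 1/(296 + 4*(6241/49)) = 1/(296 + 24964/49) = 1/(39468/49) = 49/39468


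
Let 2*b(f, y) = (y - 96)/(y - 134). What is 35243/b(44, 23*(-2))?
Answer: 6343740/71 ≈ 89349.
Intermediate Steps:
b(f, y) = (-96 + y)/(2*(-134 + y)) (b(f, y) = ((y - 96)/(y - 134))/2 = ((-96 + y)/(-134 + y))/2 = (-96 + y)/(2*(-134 + y)))
35243/b(44, 23*(-2)) = 35243/(((-96 + 23*(-2))/(2*(-134 + 23*(-2))))) = 35243/(((-96 - 46)/(2*(-134 - 46)))) = 35243/(((½)*(-142)/(-180))) = 35243/(((½)*(-1/180)*(-142))) = 35243/(71/180) = 35243*(180/71) = 6343740/71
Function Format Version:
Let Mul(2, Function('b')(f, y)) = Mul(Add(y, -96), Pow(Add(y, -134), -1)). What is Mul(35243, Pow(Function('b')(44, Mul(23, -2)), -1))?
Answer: Rational(6343740, 71) ≈ 89349.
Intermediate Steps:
Function('b')(f, y) = Mul(Rational(1, 2), Pow(Add(-134, y), -1), Add(-96, y)) (Function('b')(f, y) = Mul(Rational(1, 2), Mul(Add(y, -96), Pow(Add(y, -134), -1))) = Mul(Rational(1, 2), Mul(Add(-96, y), Pow(Add(-134, y), -1))) = Mul(Rational(1, 2), Mul(Pow(Add(-134, y), -1), Add(-96, y))) = Mul(Rational(1, 2), Pow(Add(-134, y), -1), Add(-96, y)))
Mul(35243, Pow(Function('b')(44, Mul(23, -2)), -1)) = Mul(35243, Pow(Mul(Rational(1, 2), Pow(Add(-134, Mul(23, -2)), -1), Add(-96, Mul(23, -2))), -1)) = Mul(35243, Pow(Mul(Rational(1, 2), Pow(Add(-134, -46), -1), Add(-96, -46)), -1)) = Mul(35243, Pow(Mul(Rational(1, 2), Pow(-180, -1), -142), -1)) = Mul(35243, Pow(Mul(Rational(1, 2), Rational(-1, 180), -142), -1)) = Mul(35243, Pow(Rational(71, 180), -1)) = Mul(35243, Rational(180, 71)) = Rational(6343740, 71)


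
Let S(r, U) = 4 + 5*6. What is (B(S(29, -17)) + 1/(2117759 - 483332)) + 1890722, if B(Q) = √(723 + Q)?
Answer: 3090247086295/1634427 + √757 ≈ 1.8908e+6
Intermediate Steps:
S(r, U) = 34 (S(r, U) = 4 + 30 = 34)
(B(S(29, -17)) + 1/(2117759 - 483332)) + 1890722 = (√(723 + 34) + 1/(2117759 - 483332)) + 1890722 = (√757 + 1/1634427) + 1890722 = (1/1634427 + √757) + 1890722 = 3090247086295/1634427 + √757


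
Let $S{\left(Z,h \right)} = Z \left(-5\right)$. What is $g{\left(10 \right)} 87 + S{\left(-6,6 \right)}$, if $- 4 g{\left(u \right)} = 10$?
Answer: $- \frac{375}{2} \approx -187.5$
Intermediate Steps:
$g{\left(u \right)} = - \frac{5}{2}$ ($g{\left(u \right)} = \left(- \frac{1}{4}\right) 10 = - \frac{5}{2}$)
$S{\left(Z,h \right)} = - 5 Z$
$g{\left(10 \right)} 87 + S{\left(-6,6 \right)} = \left(- \frac{5}{2}\right) 87 - -30 = - \frac{435}{2} + 30 = - \frac{375}{2}$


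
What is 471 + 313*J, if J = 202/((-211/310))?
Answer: -19500679/211 ≈ -92420.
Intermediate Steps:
J = -62620/211 (J = 202/((-211*1/310)) = 202/(-211/310) = 202*(-310/211) = -62620/211 ≈ -296.78)
471 + 313*J = 471 + 313*(-62620/211) = 471 - 19600060/211 = -19500679/211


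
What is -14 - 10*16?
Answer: -174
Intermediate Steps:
-14 - 10*16 = -14 - 160 = -174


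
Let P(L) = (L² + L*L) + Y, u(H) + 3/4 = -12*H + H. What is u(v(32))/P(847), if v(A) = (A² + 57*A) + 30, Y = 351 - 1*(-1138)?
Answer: -126635/5745228 ≈ -0.022042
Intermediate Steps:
Y = 1489 (Y = 351 + 1138 = 1489)
v(A) = 30 + A² + 57*A
u(H) = -¾ - 11*H (u(H) = -¾ + (-12*H + H) = -¾ - 11*H)
P(L) = 1489 + 2*L² (P(L) = (L² + L*L) + 1489 = (L² + L²) + 1489 = 2*L² + 1489 = 1489 + 2*L²)
u(v(32))/P(847) = (-¾ - 11*(30 + 32² + 57*32))/(1489 + 2*847²) = (-¾ - 11*(30 + 1024 + 1824))/(1489 + 2*717409) = (-¾ - 11*2878)/(1489 + 1434818) = (-¾ - 31658)/1436307 = -126635/4*1/1436307 = -126635/5745228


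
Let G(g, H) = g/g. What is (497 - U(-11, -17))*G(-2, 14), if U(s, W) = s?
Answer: 508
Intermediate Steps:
G(g, H) = 1
(497 - U(-11, -17))*G(-2, 14) = (497 - 1*(-11))*1 = (497 + 11)*1 = 508*1 = 508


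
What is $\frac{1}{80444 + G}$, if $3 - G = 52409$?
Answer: $\frac{1}{28038} \approx 3.5666 \cdot 10^{-5}$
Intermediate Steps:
$G = -52406$ ($G = 3 - 52409 = -52406$)
$\frac{1}{80444 + G} = \frac{1}{80444 - 52406} = \frac{1}{28038}$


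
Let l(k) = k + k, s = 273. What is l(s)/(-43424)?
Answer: -273/21712 ≈ -0.012574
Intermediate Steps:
l(k) = 2*k
l(s)/(-43424) = (2*273)/(-43424) = 546*(-1/43424) = -273/21712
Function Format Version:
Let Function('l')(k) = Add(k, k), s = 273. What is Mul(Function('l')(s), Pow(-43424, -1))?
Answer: Rational(-273, 21712) ≈ -0.012574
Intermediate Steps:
Function('l')(k) = Mul(2, k)
Mul(Function('l')(s), Pow(-43424, -1)) = Mul(Mul(2, 273), Pow(-43424, -1)) = Mul(546, Rational(-1, 43424)) = Rational(-273, 21712)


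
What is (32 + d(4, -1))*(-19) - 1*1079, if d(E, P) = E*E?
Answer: -1991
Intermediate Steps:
d(E, P) = E²
(32 + d(4, -1))*(-19) - 1*1079 = (32 + 4²)*(-19) - 1*1079 = (32 + 16)*(-19) - 1079 = 48*(-19) - 1079 = -912 - 1079 = -1991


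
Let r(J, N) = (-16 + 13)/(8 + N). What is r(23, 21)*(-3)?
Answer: 9/29 ≈ 0.31034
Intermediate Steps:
r(J, N) = -3/(8 + N)
r(23, 21)*(-3) = -3/(8 + 21)*(-3) = -3/29*(-3) = 9/29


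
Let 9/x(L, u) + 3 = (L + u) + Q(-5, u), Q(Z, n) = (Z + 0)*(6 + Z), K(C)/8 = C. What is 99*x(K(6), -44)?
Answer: -891/4 ≈ -222.75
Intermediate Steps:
K(C) = 8*C
Q(Z, n) = Z*(6 + Z)
x(L, u) = 9/(-8 + L + u) (x(L, u) = 9/(-3 + ((L + u) - 5*(6 - 5))) = 9/(-3 + ((L + u) - 5*1)) = 9/(-3 + ((L + u) - 5)) = 9/(-3 + (-5 + L + u)) = 9/(-8 + L + u))
99*x(K(6), -44) = 99*(9/(-8 + 8*6 - 44)) = 99*(9/(-8 + 48 - 44)) = 99*(9/(-4)) = 99*(9*(-1/4)) = 99*(-9/4) = -891/4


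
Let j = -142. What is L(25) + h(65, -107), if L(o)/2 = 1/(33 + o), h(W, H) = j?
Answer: -4117/29 ≈ -141.97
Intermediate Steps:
h(W, H) = -142
L(o) = 2/(33 + o)
L(25) + h(65, -107) = 2/(33 + 25) - 142 = 2/58 - 142 = 2*(1/58) - 142 = 1/29 - 142 = -4117/29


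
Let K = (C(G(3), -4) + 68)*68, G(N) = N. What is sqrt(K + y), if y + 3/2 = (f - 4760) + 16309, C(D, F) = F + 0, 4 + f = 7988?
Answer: sqrt(95534)/2 ≈ 154.54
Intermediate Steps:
f = 7984 (f = -4 + 7988 = 7984)
C(D, F) = F
y = 39063/2 (y = -3/2 + ((7984 - 4760) + 16309) = -3/2 + (3224 + 16309) = -3/2 + 19533 = 39063/2 ≈ 19532.)
K = 4352 (K = (-4 + 68)*68 = 64*68 = 4352)
sqrt(K + y) = sqrt(4352 + 39063/2) = sqrt(47767/2) = sqrt(95534)/2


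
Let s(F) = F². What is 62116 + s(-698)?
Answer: 549320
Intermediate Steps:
62116 + s(-698) = 62116 + (-698)² = 62116 + 487204 = 549320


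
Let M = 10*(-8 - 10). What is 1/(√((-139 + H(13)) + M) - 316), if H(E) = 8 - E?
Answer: -79/25045 - 9*I/50090 ≈ -0.0031543 - 0.00017968*I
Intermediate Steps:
M = -180 (M = 10*(-18) = -180)
1/(√((-139 + H(13)) + M) - 316) = 1/(√((-139 + (8 - 1*13)) - 180) - 316) = 1/(√((-139 + (8 - 13)) - 180) - 316) = 1/(√((-139 - 5) - 180) - 316) = 1/(√(-144 - 180) - 316) = 1/(√(-324) - 316) = 1/(18*I - 316) = 1/(-316 + 18*I) = (-316 - 18*I)/100180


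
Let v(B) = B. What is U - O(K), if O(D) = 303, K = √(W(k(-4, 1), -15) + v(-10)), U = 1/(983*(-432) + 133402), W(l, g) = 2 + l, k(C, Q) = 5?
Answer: -88249963/291254 ≈ -303.00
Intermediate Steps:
U = -1/291254 (U = 1/(-424656 + 133402) = 1/(-291254) = -1/291254 ≈ -3.4334e-6)
K = I*√3 (K = √((2 + 5) - 10) = √(7 - 10) = √(-3) = I*√3 ≈ 1.732*I)
U - O(K) = -1/291254 - 1*303 = -1/291254 - 303 = -88249963/291254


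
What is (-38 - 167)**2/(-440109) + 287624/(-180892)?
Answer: -33546974329/19903049307 ≈ -1.6855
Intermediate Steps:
(-38 - 167)**2/(-440109) + 287624/(-180892) = (-205)**2*(-1/440109) + 287624*(-1/180892) = 42025*(-1/440109) - 71906/45223 = -42025/440109 - 71906/45223 = -33546974329/19903049307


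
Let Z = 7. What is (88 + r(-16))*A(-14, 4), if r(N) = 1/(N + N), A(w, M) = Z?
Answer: 19705/32 ≈ 615.78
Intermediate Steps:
A(w, M) = 7
r(N) = 1/(2*N)
(88 + r(-16))*A(-14, 4) = (88 + (½)/(-16))*7 = (88 + (½)*(-1/16))*7 = (88 - 1/32)*7 = (2815/32)*7 = 19705/32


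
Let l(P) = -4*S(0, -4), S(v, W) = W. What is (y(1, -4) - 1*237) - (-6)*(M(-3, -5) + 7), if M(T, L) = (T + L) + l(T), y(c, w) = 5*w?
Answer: -167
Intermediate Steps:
l(P) = 16 (l(P) = -4*(-4) = 16)
M(T, L) = 16 + L + T (M(T, L) = (T + L) + 16 = (L + T) + 16 = 16 + L + T)
(y(1, -4) - 1*237) - (-6)*(M(-3, -5) + 7) = (5*(-4) - 1*237) - (-6)*((16 - 5 - 3) + 7) = (-20 - 237) - (-6)*(8 + 7) = -257 - (-6)*15 = -257 - 1*(-90) = -257 + 90 = -167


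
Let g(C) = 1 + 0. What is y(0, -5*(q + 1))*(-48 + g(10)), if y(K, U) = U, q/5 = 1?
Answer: 1410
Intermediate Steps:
q = 5 (q = 5*1 = 5)
g(C) = 1
y(0, -5*(q + 1))*(-48 + g(10)) = (-5*(5 + 1))*(-48 + 1) = -5*6*(-47) = -30*(-47) = 1410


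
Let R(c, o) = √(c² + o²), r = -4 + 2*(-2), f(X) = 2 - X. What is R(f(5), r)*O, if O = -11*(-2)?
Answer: 22*√73 ≈ 187.97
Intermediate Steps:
r = -8 (r = -4 - 4 = -8)
O = 22
R(f(5), r)*O = √((2 - 1*5)² + (-8)²)*22 = √((2 - 5)² + 64)*22 = √((-3)² + 64)*22 = √(9 + 64)*22 = √73*22 = 22*√73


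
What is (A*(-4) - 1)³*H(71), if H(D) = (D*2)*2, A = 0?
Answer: -284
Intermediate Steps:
H(D) = 4*D (H(D) = (2*D)*2 = 4*D)
(A*(-4) - 1)³*H(71) = (0*(-4) - 1)³*(4*71) = (0 - 1)³*284 = (-1)³*284 = -1*284 = -284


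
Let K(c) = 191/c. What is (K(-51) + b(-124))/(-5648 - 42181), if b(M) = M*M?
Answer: -783985/2439279 ≈ -0.32140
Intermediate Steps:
b(M) = M²
(K(-51) + b(-124))/(-5648 - 42181) = (191/(-51) + (-124)²)/(-5648 - 42181) = (191*(-1/51) + 15376)/(-47829) = (-191/51 + 15376)*(-1/47829) = (783985/51)*(-1/47829) = -783985/2439279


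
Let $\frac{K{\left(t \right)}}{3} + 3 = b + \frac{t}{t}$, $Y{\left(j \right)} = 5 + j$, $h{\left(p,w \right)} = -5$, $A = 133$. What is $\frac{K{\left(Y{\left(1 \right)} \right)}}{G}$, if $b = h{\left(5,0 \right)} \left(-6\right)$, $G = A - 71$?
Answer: $\frac{42}{31} \approx 1.3548$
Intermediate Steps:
$G = 62$ ($G = 133 - 71 = 62$)
$b = 30$ ($b = \left(-5\right) \left(-6\right) = 30$)
$K{\left(t \right)} = 84$ ($K{\left(t \right)} = -9 + 3 \left(30 + \frac{t}{t}\right) = -9 + 3 \left(30 + 1\right) = -9 + 3 \cdot 31 = -9 + 93 = 84$)
$\frac{K{\left(Y{\left(1 \right)} \right)}}{G} = \frac{84}{62} = 84 \cdot \frac{1}{62} = \frac{42}{31}$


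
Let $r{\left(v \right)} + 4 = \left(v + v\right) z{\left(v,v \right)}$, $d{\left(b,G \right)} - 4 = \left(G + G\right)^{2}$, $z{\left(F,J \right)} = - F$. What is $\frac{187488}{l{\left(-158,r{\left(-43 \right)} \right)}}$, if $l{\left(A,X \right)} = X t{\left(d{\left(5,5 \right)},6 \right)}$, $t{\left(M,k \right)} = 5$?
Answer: $- \frac{31248}{3085} \approx -10.129$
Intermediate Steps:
$d{\left(b,G \right)} = 4 + 4 G^{2}$ ($d{\left(b,G \right)} = 4 + \left(G + G\right)^{2} = 4 + \left(2 G\right)^{2} = 4 + 4 G^{2}$)
$r{\left(v \right)} = -4 - 2 v^{2}$ ($r{\left(v \right)} = -4 + \left(v + v\right) \left(- v\right) = -4 + 2 v \left(- v\right) = -4 - 2 v^{2}$)
$l{\left(A,X \right)} = 5 X$ ($l{\left(A,X \right)} = X 5 = 5 X$)
$\frac{187488}{l{\left(-158,r{\left(-43 \right)} \right)}} = \frac{187488}{5 \left(-4 - 2 \left(-43\right)^{2}\right)} = \frac{187488}{5 \left(-4 - 3698\right)} = \frac{187488}{5 \left(-3702\right)} = \frac{187488}{-18510} = 187488 \left(- \frac{1}{18510}\right) = - \frac{31248}{3085}$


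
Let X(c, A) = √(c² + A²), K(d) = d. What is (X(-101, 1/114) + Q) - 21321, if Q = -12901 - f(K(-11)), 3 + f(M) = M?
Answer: -34208 + √132572197/114 ≈ -34107.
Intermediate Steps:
f(M) = -3 + M
Q = -12887 (Q = -12901 - (-3 - 11) = -12901 - 1*(-14) = -12901 + 14 = -12887)
X(c, A) = √(A² + c²)
(X(-101, 1/114) + Q) - 21321 = (√((1/114)² + (-101)²) - 12887) - 21321 = (√((1/114)² + 10201) - 12887) - 21321 = (√(1/12996 + 10201) - 12887) - 21321 = (√(132572197/12996) - 12887) - 21321 = (√132572197/114 - 12887) - 21321 = (-12887 + √132572197/114) - 21321 = -34208 + √132572197/114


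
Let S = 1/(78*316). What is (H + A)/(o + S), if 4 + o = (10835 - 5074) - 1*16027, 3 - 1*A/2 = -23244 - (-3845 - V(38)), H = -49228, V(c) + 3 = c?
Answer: 23514192/23012269 ≈ 1.0218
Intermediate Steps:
V(c) = -3 + c
S = 1/24648 ≈ 4.0571e-5
A = 38734 (A = 6 - 2*(-23244 - (-3845 - (-3 + 38))) = 6 - 2*(-23244 - (-3845 - 1*35)) = 6 - 2*(-23244 - (-3845 - 35)) = 6 - 2*(-23244 - 1*(-3880)) = 6 - 2*(-23244 + 3880) = 6 - 2*(-19364) = 6 + 38728 = 38734)
o = -10270 (o = -4 + ((10835 - 5074) - 1*16027) = -4 + (5761 - 16027) = -4 - 10266 = -10270)
(H + A)/(o + S) = (-49228 + 38734)/(-10270 + 1/24648) = -10494/(-253134959/24648) = -10494*(-24648/253134959) = 23514192/23012269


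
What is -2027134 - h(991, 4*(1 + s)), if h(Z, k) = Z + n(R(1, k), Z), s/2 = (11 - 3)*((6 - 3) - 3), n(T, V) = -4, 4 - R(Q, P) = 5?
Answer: -2028121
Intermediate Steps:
R(Q, P) = -1 (R(Q, P) = 4 - 1*5 = 4 - 5 = -1)
s = 0 (s = 2*((11 - 3)*((6 - 3) - 3)) = 2*(8*(3 - 3)) = 2*(8*0) = 2*0 = 0)
h(Z, k) = -4 + Z (h(Z, k) = Z - 4 = -4 + Z)
-2027134 - h(991, 4*(1 + s)) = -2027134 - (-4 + 991) = -2027134 - 1*987 = -2027134 - 987 = -2028121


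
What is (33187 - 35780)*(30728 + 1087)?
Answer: -82496295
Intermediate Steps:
(33187 - 35780)*(30728 + 1087) = -2593*31815 = -82496295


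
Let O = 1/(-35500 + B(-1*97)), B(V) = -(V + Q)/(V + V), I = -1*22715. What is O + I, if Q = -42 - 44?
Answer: -156442362039/6887183 ≈ -22715.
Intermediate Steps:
Q = -86
I = -22715
B(V) = -(-86 + V)/(2*V) (B(V) = -(V - 86)/(V + V) = -(-86 + V)/(2*V))
O = -194/6887183 (O = 1/(-35500 + (86 - (-1)*97)/(2*((-1*97)))) = 1/(-35500 + (½)*(86 - 1*(-97))/(-97)) = 1/(-35500 + (½)*(-1/97)*(86 + 97)) = 1/(-35500 + (½)*(-1/97)*183) = 1/(-35500 - 183/194) = 1/(-6887183/194) = -194/6887183 ≈ -2.8168e-5)
O + I = -194/6887183 - 22715 = -156442362039/6887183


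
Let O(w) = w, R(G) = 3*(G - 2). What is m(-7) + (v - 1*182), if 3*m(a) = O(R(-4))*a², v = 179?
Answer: -297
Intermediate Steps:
R(G) = -6 + 3*G (R(G) = 3*(-2 + G) = -6 + 3*G)
m(a) = -6*a² (m(a) = ((-6 + 3*(-4))*a²)/3 = ((-6 - 12)*a²)/3 = (-18*a²)/3 = -6*a²)
m(-7) + (v - 1*182) = -6*(-7)² + (179 - 1*182) = -6*49 + (179 - 182) = -294 - 3 = -297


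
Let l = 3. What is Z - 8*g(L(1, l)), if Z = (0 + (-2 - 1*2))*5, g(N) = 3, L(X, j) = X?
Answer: -44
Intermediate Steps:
Z = -20 (Z = (0 + (-2 - 2))*5 = (0 - 4)*5 = -4*5 = -20)
Z - 8*g(L(1, l)) = -20 - 8*3 = -20 - 24 = -44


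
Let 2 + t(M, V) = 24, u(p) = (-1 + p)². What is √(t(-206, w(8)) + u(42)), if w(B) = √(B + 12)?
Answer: √1703 ≈ 41.267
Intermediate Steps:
w(B) = √(12 + B)
t(M, V) = 22 (t(M, V) = -2 + 24 = 22)
√(t(-206, w(8)) + u(42)) = √(22 + (-1 + 42)²) = √(22 + 41²) = √(22 + 1681) = √1703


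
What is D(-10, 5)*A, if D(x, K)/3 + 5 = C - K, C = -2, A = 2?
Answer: -72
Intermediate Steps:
D(x, K) = -21 - 3*K (D(x, K) = -15 + 3*(-2 - K) = -15 + (-6 - 3*K) = -21 - 3*K)
D(-10, 5)*A = (-21 - 3*5)*2 = (-21 - 15)*2 = -36*2 = -72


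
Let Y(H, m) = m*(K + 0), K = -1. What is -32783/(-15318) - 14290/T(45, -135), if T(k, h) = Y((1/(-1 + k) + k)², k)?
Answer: 4897099/15318 ≈ 319.70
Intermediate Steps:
Y(H, m) = -m (Y(H, m) = m*(-1 + 0) = m*(-1) = -m)
T(k, h) = -k
-32783/(-15318) - 14290/T(45, -135) = -32783/(-15318) - 14290/((-1*45)) = -32783*(-1/15318) - 14290/(-45) = 32783/15318 - 14290*(-1/45) = 32783/15318 + 2858/9 = 4897099/15318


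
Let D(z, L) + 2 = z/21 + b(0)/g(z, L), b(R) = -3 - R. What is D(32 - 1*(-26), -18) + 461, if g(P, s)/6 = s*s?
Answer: 2094545/4536 ≈ 461.76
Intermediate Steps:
g(P, s) = 6*s**2 (g(P, s) = 6*(s*s) = 6*s**2)
D(z, L) = -2 - 1/(2*L**2) + z/21 (D(z, L) = -2 + (z/21 + (-3 - 1*0)/((6*L**2))) = -2 + (z*(1/21) + (-3 + 0)*(1/(6*L**2))) = -2 + (z/21 - 1/(2*L**2)) = -2 + (-1/(2*L**2) + z/21) = -2 - 1/(2*L**2) + z/21)
D(32 - 1*(-26), -18) + 461 = (-2 - 1/2/(-18)**2 + (32 - 1*(-26))/21) + 461 = (-2 - 1/2*1/324 + (32 + 26)/21) + 461 = (-2 - 1/648 + (1/21)*58) + 461 = (-2 - 1/648 + 58/21) + 461 = 3449/4536 + 461 = 2094545/4536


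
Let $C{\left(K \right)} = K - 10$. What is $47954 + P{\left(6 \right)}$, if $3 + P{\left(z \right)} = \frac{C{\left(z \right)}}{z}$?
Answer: $\frac{143851}{3} \approx 47950.0$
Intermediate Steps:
$C{\left(K \right)} = -10 + K$
$P{\left(z \right)} = -3 + \frac{-10 + z}{z}$
$47954 + P{\left(6 \right)} = 47954 - \left(2 + \frac{10}{6}\right) = 47954 - \frac{11}{3} = \frac{143851}{3}$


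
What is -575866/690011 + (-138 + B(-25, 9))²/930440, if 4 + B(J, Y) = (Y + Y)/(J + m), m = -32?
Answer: -3363961915494/4138696328165 ≈ -0.81281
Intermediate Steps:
B(J, Y) = -4 + 2*Y/(-32 + J) (B(J, Y) = -4 + (Y + Y)/(J - 32) = -4 + (2*Y)/(-32 + J) = -4 + 2*Y/(-32 + J))
-575866/690011 + (-138 + B(-25, 9))²/930440 = -575866/690011 + (-138 + 2*(64 + 9 - 2*(-25))/(-32 - 25))²/930440 = -575866*1/690011 + (-138 + 2*(64 + 9 + 50)/(-57))²*(1/930440) = -575866/690011 + (-138 + 2*(-1/57)*123)²*(1/930440) = -575866/690011 + (-138 - 82/19)²*(1/930440) = -575866/690011 + (-2704/19)²*(1/930440) = -575866/690011 + (7311616/361)*(1/930440) = -575866/690011 + 913952/41986105 = -3363961915494/4138696328165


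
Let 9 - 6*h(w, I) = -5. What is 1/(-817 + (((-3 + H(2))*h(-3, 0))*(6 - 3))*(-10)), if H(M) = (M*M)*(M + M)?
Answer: -1/1727 ≈ -0.00057904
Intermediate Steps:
h(w, I) = 7/3 (h(w, I) = 3/2 - ⅙*(-5) = 3/2 + ⅚ = 7/3)
H(M) = 2*M³ (H(M) = M²*(2*M) = 2*M³)
1/(-817 + (((-3 + H(2))*h(-3, 0))*(6 - 3))*(-10)) = 1/(-817 + (((-3 + 2*2³)*(7/3))*(6 - 3))*(-10)) = 1/(-817 + (((-3 + 2*8)*(7/3))*3)*(-10)) = 1/(-817 + (((-3 + 16)*(7/3))*3)*(-10)) = 1/(-817 + ((13*(7/3))*3)*(-10)) = 1/(-817 + ((91/3)*3)*(-10)) = 1/(-817 + 91*(-10)) = 1/(-817 - 910) = 1/(-1727) = -1/1727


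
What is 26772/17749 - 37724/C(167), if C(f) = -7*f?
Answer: 700859744/20748581 ≈ 33.779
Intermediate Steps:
26772/17749 - 37724/C(167) = 26772/17749 - 37724/((-7*167)) = 26772*(1/17749) - 37724/(-1169) = 26772/17749 - 37724*(-1/1169) = 26772/17749 + 37724/1169 = 700859744/20748581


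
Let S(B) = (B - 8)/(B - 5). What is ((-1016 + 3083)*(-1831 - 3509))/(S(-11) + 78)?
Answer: -176604480/1267 ≈ -1.3939e+5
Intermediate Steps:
S(B) = (-8 + B)/(-5 + B)
((-1016 + 3083)*(-1831 - 3509))/(S(-11) + 78) = ((-1016 + 3083)*(-1831 - 3509))/((-8 - 11)/(-5 - 11) + 78) = (2067*(-5340))/(-19/(-16) + 78) = -11037780/(-1/16*(-19) + 78) = -11037780/(19/16 + 78) = -11037780/1267/16 = -11037780*16/1267 = -176604480/1267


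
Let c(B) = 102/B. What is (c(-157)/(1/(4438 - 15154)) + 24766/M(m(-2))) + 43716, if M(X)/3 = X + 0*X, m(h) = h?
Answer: 21925201/471 ≈ 46550.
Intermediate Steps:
M(X) = 3*X (M(X) = 3*(X + 0*X) = 3*(X + 0) = 3*X)
(c(-157)/(1/(4438 - 15154)) + 24766/M(m(-2))) + 43716 = ((102/(-157))/(1/(4438 - 15154)) + 24766/((3*(-2)))) + 43716 = ((102*(-1/157))/(1/(-10716)) + 24766/(-6)) + 43716 = (-102/(157*(-1/10716)) + 24766*(-⅙)) + 43716 = (-102/157*(-10716) - 12383/3) + 43716 = (1093032/157 - 12383/3) + 43716 = 1334965/471 + 43716 = 21925201/471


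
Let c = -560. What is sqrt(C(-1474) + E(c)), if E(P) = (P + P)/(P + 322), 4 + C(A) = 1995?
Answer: sqrt(576759)/17 ≈ 44.673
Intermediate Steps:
C(A) = 1991 (C(A) = -4 + 1995 = 1991)
E(P) = 2*P/(322 + P) (E(P) = (2*P)/(322 + P) = 2*P/(322 + P))
sqrt(C(-1474) + E(c)) = sqrt(1991 + 2*(-560)/(322 - 560)) = sqrt(1991 + 2*(-560)/(-238)) = sqrt(1991 + 2*(-560)*(-1/238)) = sqrt(1991 + 80/17) = sqrt(33927/17) = sqrt(576759)/17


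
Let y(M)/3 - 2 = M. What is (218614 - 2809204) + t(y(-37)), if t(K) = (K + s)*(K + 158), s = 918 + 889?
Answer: -2500384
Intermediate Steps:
s = 1807
y(M) = 6 + 3*M
t(K) = (158 + K)*(1807 + K) (t(K) = (K + 1807)*(K + 158) = (1807 + K)*(158 + K) = (158 + K)*(1807 + K))
(218614 - 2809204) + t(y(-37)) = (218614 - 2809204) + (285506 + (6 + 3*(-37))² + 1965*(6 + 3*(-37))) = -2590590 + (285506 + (6 - 111)² + 1965*(6 - 111)) = -2590590 + (285506 + (-105)² + 1965*(-105)) = -2590590 + (285506 + 11025 - 206325) = -2590590 + 90206 = -2500384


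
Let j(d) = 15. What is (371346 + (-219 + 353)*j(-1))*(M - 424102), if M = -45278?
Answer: -175245839280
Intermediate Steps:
(371346 + (-219 + 353)*j(-1))*(M - 424102) = (371346 + (-219 + 353)*15)*(-45278 - 424102) = (371346 + 134*15)*(-469380) = (371346 + 2010)*(-469380) = 373356*(-469380) = -175245839280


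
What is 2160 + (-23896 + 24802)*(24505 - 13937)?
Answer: 9576768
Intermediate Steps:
2160 + (-23896 + 24802)*(24505 - 13937) = 2160 + 906*10568 = 2160 + 9574608 = 9576768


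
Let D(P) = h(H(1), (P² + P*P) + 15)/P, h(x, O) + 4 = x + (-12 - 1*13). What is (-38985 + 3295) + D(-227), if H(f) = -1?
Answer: -8101600/227 ≈ -35690.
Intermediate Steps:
h(x, O) = -29 + x (h(x, O) = -4 + (x + (-12 - 1*13)) = -4 + (x + (-12 - 13)) = -4 + (x - 25) = -4 + (-25 + x) = -29 + x)
D(P) = -30/P (D(P) = (-29 - 1)/P = -30/P)
(-38985 + 3295) + D(-227) = (-38985 + 3295) - 30/(-227) = -35690 - 30*(-1/227) = -35690 + 30/227 = -8101600/227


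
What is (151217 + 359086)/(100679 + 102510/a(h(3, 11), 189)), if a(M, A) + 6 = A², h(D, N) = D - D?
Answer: 1215031443/239723533 ≈ 5.0685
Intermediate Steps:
h(D, N) = 0
a(M, A) = -6 + A²
(151217 + 359086)/(100679 + 102510/a(h(3, 11), 189)) = (151217 + 359086)/(100679 + 102510/(-6 + 189²)) = 510303/(100679 + 102510/(-6 + 35721)) = 510303/(100679 + 102510/35715) = 510303/(100679 + 102510*(1/35715)) = 510303/(100679 + 6834/2381) = 510303/(239723533/2381) = 510303*(2381/239723533) = 1215031443/239723533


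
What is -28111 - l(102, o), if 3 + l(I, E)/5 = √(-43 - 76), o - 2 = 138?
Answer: -28096 - 5*I*√119 ≈ -28096.0 - 54.544*I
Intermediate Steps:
o = 140 (o = 2 + 138 = 140)
l(I, E) = -15 + 5*I*√119 (l(I, E) = -15 + 5*√(-43 - 76) = -15 + 5*√(-119) = -15 + 5*(I*√119) = -15 + 5*I*√119)
-28111 - l(102, o) = -28111 - (-15 + 5*I*√119) = -28111 + (15 - 5*I*√119) = -28096 - 5*I*√119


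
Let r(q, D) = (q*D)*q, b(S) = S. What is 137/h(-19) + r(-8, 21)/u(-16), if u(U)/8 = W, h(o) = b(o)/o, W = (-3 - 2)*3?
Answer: 629/5 ≈ 125.80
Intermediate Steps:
W = -15 (W = -5*3 = -15)
r(q, D) = D*q² (r(q, D) = (D*q)*q = D*q²)
h(o) = 1 (h(o) = o/o = 1)
u(U) = -120 (u(U) = 8*(-15) = -120)
137/h(-19) + r(-8, 21)/u(-16) = 137/1 + (21*(-8)²)/(-120) = 137*1 + (21*64)*(-1/120) = 137 + 1344*(-1/120) = 137 - 56/5 = 629/5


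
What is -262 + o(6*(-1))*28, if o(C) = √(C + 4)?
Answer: -262 + 28*I*√2 ≈ -262.0 + 39.598*I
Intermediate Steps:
o(C) = √(4 + C)
-262 + o(6*(-1))*28 = -262 + √(4 + 6*(-1))*28 = -262 + √(4 - 6)*28 = -262 + √(-2)*28 = -262 + (I*√2)*28 = -262 + 28*I*√2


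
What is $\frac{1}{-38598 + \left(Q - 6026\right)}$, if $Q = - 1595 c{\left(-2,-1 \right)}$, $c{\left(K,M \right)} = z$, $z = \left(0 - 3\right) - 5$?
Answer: $- \frac{1}{31864} \approx -3.1383 \cdot 10^{-5}$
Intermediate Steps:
$z = -8$ ($z = -3 - 5 = -8$)
$c{\left(K,M \right)} = -8$
$Q = 12760$ ($Q = \left(-1595\right) \left(-8\right) = 12760$)
$\frac{1}{-38598 + \left(Q - 6026\right)} = \frac{1}{-38598 + \left(12760 - 6026\right)} = \frac{1}{-38598 + 6734} = \frac{1}{-31864} = - \frac{1}{31864}$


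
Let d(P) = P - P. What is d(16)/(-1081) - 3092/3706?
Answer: -1546/1853 ≈ -0.83432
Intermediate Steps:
d(P) = 0
d(16)/(-1081) - 3092/3706 = 0/(-1081) - 3092/3706 = 0*(-1/1081) - 3092*1/3706 = 0 - 1546/1853 = -1546/1853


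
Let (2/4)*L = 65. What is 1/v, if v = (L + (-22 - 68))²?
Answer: 1/1600 ≈ 0.00062500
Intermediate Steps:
L = 130 (L = 2*65 = 130)
v = 1600 (v = (130 + (-22 - 68))² = (130 - 90)² = 40² = 1600)
1/v = 1/1600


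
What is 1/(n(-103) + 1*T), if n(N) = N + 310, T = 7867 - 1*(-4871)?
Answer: 1/12945 ≈ 7.7250e-5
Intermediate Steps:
T = 12738 (T = 7867 + 4871 = 12738)
n(N) = 310 + N
1/(n(-103) + 1*T) = 1/((310 - 103) + 1*12738) = 1/(207 + 12738) = 1/12945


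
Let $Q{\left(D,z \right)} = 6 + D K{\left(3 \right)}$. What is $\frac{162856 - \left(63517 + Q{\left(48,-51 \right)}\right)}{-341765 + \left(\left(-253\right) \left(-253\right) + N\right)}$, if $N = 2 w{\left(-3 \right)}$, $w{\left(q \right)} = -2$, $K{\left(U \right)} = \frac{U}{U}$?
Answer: $- \frac{19857}{55552} \approx -0.35745$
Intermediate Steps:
$K{\left(U \right)} = 1$
$N = -4$ ($N = 2 \left(-2\right) = -4$)
$Q{\left(D,z \right)} = 6 + D$ ($Q{\left(D,z \right)} = 6 + D 1 = 6 + D$)
$\frac{162856 - \left(63517 + Q{\left(48,-51 \right)}\right)}{-341765 + \left(\left(-253\right) \left(-253\right) + N\right)} = \frac{162856 - 63571}{-341765 - -64005} = \frac{162856 - 63571}{-341765 + \left(64009 - 4\right)} = \frac{162856 - 63571}{-341765 + 64005} = \frac{162856 - 63571}{-277760} = 99285 \left(- \frac{1}{277760}\right) = - \frac{19857}{55552}$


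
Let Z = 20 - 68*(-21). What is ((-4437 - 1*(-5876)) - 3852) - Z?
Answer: -3861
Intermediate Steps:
Z = 1448 (Z = 20 + 1428 = 1448)
((-4437 - 1*(-5876)) - 3852) - Z = ((-4437 - 1*(-5876)) - 3852) - 1*1448 = ((-4437 + 5876) - 3852) - 1448 = (1439 - 3852) - 1448 = -2413 - 1448 = -3861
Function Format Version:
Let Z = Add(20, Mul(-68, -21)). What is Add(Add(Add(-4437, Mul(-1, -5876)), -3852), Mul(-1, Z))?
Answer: -3861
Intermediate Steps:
Z = 1448 (Z = Add(20, 1428) = 1448)
Add(Add(Add(-4437, Mul(-1, -5876)), -3852), Mul(-1, Z)) = Add(Add(Add(-4437, Mul(-1, -5876)), -3852), Mul(-1, 1448)) = Add(Add(Add(-4437, 5876), -3852), -1448) = Add(Add(1439, -3852), -1448) = Add(-2413, -1448) = -3861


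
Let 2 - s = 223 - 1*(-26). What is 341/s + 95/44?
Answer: 8461/10868 ≈ 0.77852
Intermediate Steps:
s = -247 (s = 2 - (223 - 1*(-26)) = 2 - (223 + 26) = 2 - 1*249 = 2 - 249 = -247)
341/s + 95/44 = 341/(-247) + 95/44 = 341*(-1/247) + 95*(1/44) = -341/247 + 95/44 = 8461/10868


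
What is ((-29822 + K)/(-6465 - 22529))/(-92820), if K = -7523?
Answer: -1067/76892088 ≈ -1.3877e-5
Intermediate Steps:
((-29822 + K)/(-6465 - 22529))/(-92820) = ((-29822 - 7523)/(-6465 - 22529))/(-92820) = -37345/(-28994)*(-1/92820) = -37345*(-1/28994)*(-1/92820) = (5335/4142)*(-1/92820) = -1067/76892088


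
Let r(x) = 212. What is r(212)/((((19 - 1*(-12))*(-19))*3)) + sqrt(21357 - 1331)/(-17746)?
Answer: -212/1767 - sqrt(20026)/17746 ≈ -0.12795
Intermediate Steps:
r(212)/((((19 - 1*(-12))*(-19))*3)) + sqrt(21357 - 1331)/(-17746) = 212/((((19 - 1*(-12))*(-19))*3)) + sqrt(21357 - 1331)/(-17746) = 212/((((19 + 12)*(-19))*3)) + sqrt(20026)*(-1/17746) = 212/(((31*(-19))*3)) - sqrt(20026)/17746 = 212/((-589*3)) - sqrt(20026)/17746 = 212/(-1767) - sqrt(20026)/17746 = 212*(-1/1767) - sqrt(20026)/17746 = -212/1767 - sqrt(20026)/17746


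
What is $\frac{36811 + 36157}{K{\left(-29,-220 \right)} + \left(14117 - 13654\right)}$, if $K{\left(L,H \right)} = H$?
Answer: $\frac{72968}{243} \approx 300.28$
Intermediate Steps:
$\frac{36811 + 36157}{K{\left(-29,-220 \right)} + \left(14117 - 13654\right)} = \frac{36811 + 36157}{-220 + \left(14117 - 13654\right)} = \frac{72968}{-220 + \left(14117 - 13654\right)} = \frac{72968}{-220 + 463} = \frac{72968}{243}$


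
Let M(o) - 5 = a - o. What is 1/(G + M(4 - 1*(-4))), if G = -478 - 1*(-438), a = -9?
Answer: -1/52 ≈ -0.019231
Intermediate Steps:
M(o) = -4 - o (M(o) = 5 + (-9 - o) = -4 - o)
G = -40 (G = -478 + 438 = -40)
1/(G + M(4 - 1*(-4))) = 1/(-40 + (-4 - (4 - 1*(-4)))) = 1/(-40 + (-4 - (4 + 4))) = 1/(-40 + (-4 - 1*8)) = 1/(-40 + (-4 - 8)) = 1/(-40 - 12) = 1/(-52) = -1/52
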